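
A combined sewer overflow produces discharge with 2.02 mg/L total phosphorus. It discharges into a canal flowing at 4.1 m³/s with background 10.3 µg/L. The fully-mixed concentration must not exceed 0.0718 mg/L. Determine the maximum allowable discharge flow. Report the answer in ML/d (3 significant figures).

11.2 ML/d

10.3 µg/L = 0.0103 mg/L.
Mass balance at complete mixing: C_std·(Q_w + Q_r) = Q_w·C_e + Q_r·C_b.
Rearranging, Q_w = Q_r·(C_std − C_b)/(C_e − C_std) = 4.1·(0.0718 − 0.0103) / (2.02 − 0.0718) = 0.1294 m³/s.
= 11.18 ML/d.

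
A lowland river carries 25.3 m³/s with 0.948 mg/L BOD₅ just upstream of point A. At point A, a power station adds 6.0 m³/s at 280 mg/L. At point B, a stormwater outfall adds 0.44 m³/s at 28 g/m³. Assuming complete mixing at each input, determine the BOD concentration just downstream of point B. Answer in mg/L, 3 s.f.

54.1 mg/L

After input A: C = (25.3·0.948 + 6·280) / 31.3 = 54.44 mg/L.
After input B: C = (31.3·54.44 + 0.44·28) / 31.74 = 54.07 mg/L.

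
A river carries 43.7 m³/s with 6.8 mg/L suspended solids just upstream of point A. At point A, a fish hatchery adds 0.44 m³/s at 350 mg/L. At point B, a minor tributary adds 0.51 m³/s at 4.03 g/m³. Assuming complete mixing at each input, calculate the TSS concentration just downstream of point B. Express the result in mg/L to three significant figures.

After input A: C = (43.7·6.8 + 0.44·350) / 44.14 = 10.22 mg/L.
After input B: C = (44.14·10.22 + 0.51·4.03) / 44.65 = 10.15 mg/L.

10.2 mg/L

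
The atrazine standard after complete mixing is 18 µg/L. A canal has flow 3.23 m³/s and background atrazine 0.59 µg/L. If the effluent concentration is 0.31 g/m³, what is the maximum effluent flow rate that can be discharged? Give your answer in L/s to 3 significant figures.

0.59 µg/L = 0.00059 mg/L.
18 µg/L = 0.018 mg/L.
Mass balance at complete mixing: C_std·(Q_w + Q_r) = Q_w·C_e + Q_r·C_b.
Rearranging, Q_w = Q_r·(C_std − C_b)/(C_e − C_std) = 3.23·(0.018 − 0.00059) / (0.31 − 0.018) = 0.1926 m³/s.
= 192.6 L/s.

193 L/s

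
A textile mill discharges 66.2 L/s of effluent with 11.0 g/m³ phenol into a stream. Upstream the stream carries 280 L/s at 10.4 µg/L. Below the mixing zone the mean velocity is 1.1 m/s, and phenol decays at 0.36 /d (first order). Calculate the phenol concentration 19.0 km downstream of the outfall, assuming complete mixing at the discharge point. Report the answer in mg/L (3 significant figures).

66.2 L/s = 0.0662 m³/s.
280 L/s = 0.28 m³/s.
10.4 µg/L = 0.0104 mg/L.
After complete mixing, C₀ = (0.0662·11 + 0.28·0.0104) / 0.3462 = 2.112 mg/L.
Travel time t = 1.9e+04 m / 1.1 m/s = 1.727e+04 s = 0.1999 d.
C = 2.112·exp(−0.36·0.1999) = 2.112·0.9306 = 1.965 mg/L.

1.97 mg/L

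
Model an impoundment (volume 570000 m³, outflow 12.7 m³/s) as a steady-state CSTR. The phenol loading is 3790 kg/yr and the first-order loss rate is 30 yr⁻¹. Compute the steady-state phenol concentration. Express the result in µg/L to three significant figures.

Outflow Q = 12.7 m³/s × 3.156e+07 s/yr = 4.008e+08 m³/yr.
Steady-state CSTR mass balance: W = Q·C + k·V·C, so C = W/(Q + kV).
Q + kV = 4.008e+08 + 30·570000 = 4.179e+08 m³/yr.
C = 3790/4.179e+08 = 9.07e-06 kg/m³ = 0.00907 mg/L = 9.07 µg/L.

9.07 µg/L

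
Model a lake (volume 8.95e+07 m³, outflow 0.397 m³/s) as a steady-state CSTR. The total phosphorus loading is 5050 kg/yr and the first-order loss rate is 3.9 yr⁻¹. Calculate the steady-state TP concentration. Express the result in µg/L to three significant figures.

Outflow Q = 0.397 m³/s × 3.156e+07 s/yr = 1.253e+07 m³/yr.
Steady-state CSTR mass balance: W = Q·C + k·V·C, so C = W/(Q + kV).
Q + kV = 1.253e+07 + 3.9·8.95e+07 = 3.616e+08 m³/yr.
C = 5050/3.616e+08 = 1.397e-05 kg/m³ = 0.01397 mg/L = 13.97 µg/L.

14.0 µg/L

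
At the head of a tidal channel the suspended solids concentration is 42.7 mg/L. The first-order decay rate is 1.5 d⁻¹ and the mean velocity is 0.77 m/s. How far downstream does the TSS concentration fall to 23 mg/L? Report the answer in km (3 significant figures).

27.4 km

From C = C₀·e^(−kt), t = ln(C₀/C)/k = ln(42.7/23)/1.5 = 0.6187/1.5 = 0.4125 d.
Distance = v·t = 0.77 m/s × 3.564e+04 s = 2.744e+04 m = 27.44 km.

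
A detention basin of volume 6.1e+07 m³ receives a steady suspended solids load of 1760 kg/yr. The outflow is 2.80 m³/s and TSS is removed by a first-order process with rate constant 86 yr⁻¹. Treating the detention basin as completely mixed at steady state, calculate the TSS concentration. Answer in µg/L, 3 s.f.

0.330 µg/L

Outflow Q = 2.80 m³/s × 3.156e+07 s/yr = 8.836e+07 m³/yr.
Steady-state CSTR mass balance: W = Q·C + k·V·C, so C = W/(Q + kV).
Q + kV = 8.836e+07 + 86·6.1e+07 = 5.334e+09 m³/yr.
C = 1760/5.334e+09 = 3.299e-07 kg/m³ = 0.0003299 mg/L = 0.3299 µg/L.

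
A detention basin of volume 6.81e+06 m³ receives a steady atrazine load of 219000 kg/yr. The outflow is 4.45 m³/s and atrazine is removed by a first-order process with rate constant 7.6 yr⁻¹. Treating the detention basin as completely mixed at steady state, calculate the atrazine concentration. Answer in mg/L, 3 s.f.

1.14 mg/L

Outflow Q = 4.45 m³/s × 3.156e+07 s/yr = 1.404e+08 m³/yr.
Steady-state CSTR mass balance: W = Q·C + k·V·C, so C = W/(Q + kV).
Q + kV = 1.404e+08 + 7.6·6.81e+06 = 1.922e+08 m³/yr.
C = 219000/1.922e+08 = 0.00114 kg/m³ = 1.14 mg/L.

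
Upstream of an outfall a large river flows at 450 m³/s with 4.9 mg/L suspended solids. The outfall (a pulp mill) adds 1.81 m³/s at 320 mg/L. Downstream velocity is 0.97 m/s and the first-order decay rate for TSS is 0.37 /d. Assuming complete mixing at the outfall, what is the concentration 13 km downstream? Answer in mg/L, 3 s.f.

5.82 mg/L

After complete mixing, C₀ = (1.81·320 + 450·4.9) / 451.8 = 6.162 mg/L.
Travel time t = 1.3e+04 m / 0.97 m/s = 1.34e+04 s = 0.1551 d.
C = 6.162·exp(−0.37·0.1551) = 6.162·0.9442 = 5.819 mg/L.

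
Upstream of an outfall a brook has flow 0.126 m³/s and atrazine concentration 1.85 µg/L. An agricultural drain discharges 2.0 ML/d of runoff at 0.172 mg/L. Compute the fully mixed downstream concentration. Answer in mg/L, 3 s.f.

2.0 ML/d = 0.02315 m³/s.
1.85 µg/L = 0.00185 mg/L.
By mass balance at complete mixing, C = (0.02315·0.172 + 0.126·0.00185) / (0.02315 + 0.126) = 0.004215/0.1491 = 0.02826 mg/L.

0.0283 mg/L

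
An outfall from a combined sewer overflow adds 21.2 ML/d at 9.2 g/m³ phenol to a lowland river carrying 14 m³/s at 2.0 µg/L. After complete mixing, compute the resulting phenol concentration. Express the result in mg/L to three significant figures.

21.2 ML/d = 0.2454 m³/s.
2.0 µg/L = 0.002 mg/L.
Flow-weighted mixing gives C = (0.2454·9.2 + 14·0.002) / (0.2454 + 14) = 2.285/14.25 = 0.1604 mg/L.

0.160 mg/L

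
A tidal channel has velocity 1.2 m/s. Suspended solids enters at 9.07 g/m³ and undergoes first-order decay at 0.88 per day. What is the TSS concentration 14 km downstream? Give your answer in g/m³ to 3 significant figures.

8.05 g/m³

Travel time t = 14 km / 1.2 m/s = 1.4e+04/1.2 = 1.167e+04 s = 0.135 d.
First-order decay: C = 9.07·exp(−0.88·0.135) = 9.07·0.888 = 8.054 g/m³.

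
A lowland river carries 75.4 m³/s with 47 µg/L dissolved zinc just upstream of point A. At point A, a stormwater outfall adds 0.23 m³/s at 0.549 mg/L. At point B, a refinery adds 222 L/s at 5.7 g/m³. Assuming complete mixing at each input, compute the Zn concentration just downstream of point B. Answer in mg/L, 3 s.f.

47 µg/L = 0.047 mg/L.
After input A: C = (75.4·0.047 + 0.23·0.549) / 75.63 = 0.04853 mg/L.
222 L/s = 0.222 m³/s.
After input B: C = (75.63·0.04853 + 0.222·5.7) / 75.85 = 0.06507 mg/L.

0.0651 mg/L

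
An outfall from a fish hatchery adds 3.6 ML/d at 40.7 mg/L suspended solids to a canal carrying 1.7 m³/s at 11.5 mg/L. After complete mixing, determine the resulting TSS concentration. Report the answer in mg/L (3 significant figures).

3.6 ML/d = 0.04167 m³/s.
Flow-weighted mixing gives C = (0.04167·40.7 + 1.7·11.5) / (0.04167 + 1.7) = 21.25/1.742 = 12.2 mg/L.

12.2 mg/L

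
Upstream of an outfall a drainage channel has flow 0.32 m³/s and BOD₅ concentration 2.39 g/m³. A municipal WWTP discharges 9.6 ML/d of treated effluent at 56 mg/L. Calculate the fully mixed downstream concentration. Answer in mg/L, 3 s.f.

9.6 ML/d = 0.1111 m³/s.
Conservation of mass across the mixing zone: C = (0.1111·56 + 0.32·2.39) / (0.1111 + 0.32) = 6.987/0.4311 = 16.21 mg/L.

16.2 mg/L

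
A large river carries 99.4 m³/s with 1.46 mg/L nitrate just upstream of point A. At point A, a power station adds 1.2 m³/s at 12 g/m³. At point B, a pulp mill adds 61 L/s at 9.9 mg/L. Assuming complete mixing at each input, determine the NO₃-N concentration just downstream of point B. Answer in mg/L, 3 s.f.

After input A: C = (99.4·1.46 + 1.2·12) / 100.6 = 1.586 mg/L.
61 L/s = 0.061 m³/s.
After input B: C = (100.6·1.586 + 0.061·9.9) / 100.7 = 1.591 mg/L.

1.59 mg/L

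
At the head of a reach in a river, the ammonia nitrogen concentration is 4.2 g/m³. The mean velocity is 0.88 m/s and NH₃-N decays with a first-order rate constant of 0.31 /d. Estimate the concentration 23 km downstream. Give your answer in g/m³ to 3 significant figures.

Travel time t = 23 km / 0.88 m/s = 2.3e+04/0.88 = 2.614e+04 s = 0.3025 d.
First-order decay: C = 4.2·exp(−0.31·0.3025) = 4.2·0.9105 = 3.824 g/m³.

3.82 g/m³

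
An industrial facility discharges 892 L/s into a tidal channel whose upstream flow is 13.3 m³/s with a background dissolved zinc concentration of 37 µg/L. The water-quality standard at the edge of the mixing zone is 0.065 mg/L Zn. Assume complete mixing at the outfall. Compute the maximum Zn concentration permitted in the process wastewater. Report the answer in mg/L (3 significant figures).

0.482 mg/L

892 L/s = 0.892 m³/s.
37 µg/L = 0.037 mg/L.
Mass balance: 0.065·14.19 = 0.892·Cₑ + 13.3·0.037.
Cₑ = (0.9225 − 0.4921) / 0.892 = 0.4825 mg/L.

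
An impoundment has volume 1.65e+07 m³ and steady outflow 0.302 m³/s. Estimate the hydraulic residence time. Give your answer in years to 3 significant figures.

1.73 yr

Q = 0.302 m³/s × 3.156e+07 s/yr = 9.53e+06 m³/yr.
Hydraulic residence time τ = V/Q = 1.65e+07/9.53e+06 = 1.731 yr.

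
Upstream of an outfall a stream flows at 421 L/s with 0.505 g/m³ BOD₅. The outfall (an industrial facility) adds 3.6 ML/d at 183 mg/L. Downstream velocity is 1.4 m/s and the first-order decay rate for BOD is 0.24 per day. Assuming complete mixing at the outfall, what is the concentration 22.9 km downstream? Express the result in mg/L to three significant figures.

16.2 mg/L

3.6 ML/d = 0.04167 m³/s.
421 L/s = 0.421 m³/s.
After complete mixing, C₀ = (0.04167·183 + 0.421·0.505) / 0.4627 = 16.94 mg/L.
Travel time t = 2.29e+04 m / 1.4 m/s = 1.636e+04 s = 0.1893 d.
C = 16.94·exp(−0.24·0.1893) = 16.94·0.9556 = 16.19 mg/L.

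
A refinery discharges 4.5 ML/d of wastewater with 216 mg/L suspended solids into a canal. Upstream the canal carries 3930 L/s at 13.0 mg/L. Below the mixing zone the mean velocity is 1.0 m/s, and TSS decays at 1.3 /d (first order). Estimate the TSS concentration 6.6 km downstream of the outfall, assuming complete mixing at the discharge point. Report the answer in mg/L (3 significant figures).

14.2 mg/L

4.5 ML/d = 0.05208 m³/s.
3930 L/s = 3.93 m³/s.
After complete mixing, C₀ = (0.05208·216 + 3.93·13) / 3.982 = 15.66 mg/L.
Travel time t = 6600 m / 1.0 m/s = 6600 s = 0.07639 d.
C = 15.66·exp(−1.3·0.07639) = 15.66·0.9055 = 14.18 mg/L.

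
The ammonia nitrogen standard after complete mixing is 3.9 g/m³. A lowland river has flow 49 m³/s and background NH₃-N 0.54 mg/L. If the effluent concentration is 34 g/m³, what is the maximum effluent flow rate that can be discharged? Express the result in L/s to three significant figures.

5470 L/s

Mass balance at complete mixing: C_std·(Q_w + Q_r) = Q_w·C_e + Q_r·C_b.
Rearranging, Q_w = Q_r·(C_std − C_b)/(C_e − C_std) = 49·(3.9 − 0.54) / (34 − 3.9) = 5.47 m³/s.
= 5470 L/s.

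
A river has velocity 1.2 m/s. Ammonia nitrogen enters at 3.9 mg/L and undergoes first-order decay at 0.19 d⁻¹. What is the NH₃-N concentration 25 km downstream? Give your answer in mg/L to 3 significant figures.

Travel time t = 25 km / 1.2 m/s = 2.5e+04/1.2 = 2.083e+04 s = 0.2411 d.
First-order decay: C = 3.9·exp(−0.19·0.2411) = 3.9·0.9552 = 3.725 mg/L.

3.73 mg/L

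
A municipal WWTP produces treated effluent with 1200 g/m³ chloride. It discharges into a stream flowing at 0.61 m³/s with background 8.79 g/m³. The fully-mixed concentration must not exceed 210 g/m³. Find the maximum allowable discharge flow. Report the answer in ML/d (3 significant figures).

Mass balance at complete mixing: C_std·(Q_w + Q_r) = Q_w·C_e + Q_r·C_b.
Rearranging, Q_w = Q_r·(C_std − C_b)/(C_e − C_std) = 0.61·(210 − 8.79) / (1200 − 210) = 0.124 m³/s.
= 10.71 ML/d.

10.7 ML/d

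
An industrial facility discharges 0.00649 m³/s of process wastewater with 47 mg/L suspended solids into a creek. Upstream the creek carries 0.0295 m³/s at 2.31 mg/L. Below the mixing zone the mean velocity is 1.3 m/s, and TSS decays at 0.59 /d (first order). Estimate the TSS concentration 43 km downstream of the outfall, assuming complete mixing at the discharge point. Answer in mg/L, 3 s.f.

After complete mixing, C₀ = (0.00649·47 + 0.0295·2.31) / 0.03599 = 10.37 mg/L.
Travel time t = 4.3e+04 m / 1.3 m/s = 3.308e+04 s = 0.3828 d.
C = 10.37·exp(−0.59·0.3828) = 10.37·0.7978 = 8.272 mg/L.

8.27 mg/L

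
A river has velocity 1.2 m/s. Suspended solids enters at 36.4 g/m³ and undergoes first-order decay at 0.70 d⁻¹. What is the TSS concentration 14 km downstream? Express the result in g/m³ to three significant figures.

33.1 g/m³

Travel time t = 14 km / 1.2 m/s = 1.4e+04/1.2 = 1.167e+04 s = 0.135 d.
First-order decay: C = 36.4·exp(−0.70·0.135) = 36.4·0.9098 = 33.12 g/m³.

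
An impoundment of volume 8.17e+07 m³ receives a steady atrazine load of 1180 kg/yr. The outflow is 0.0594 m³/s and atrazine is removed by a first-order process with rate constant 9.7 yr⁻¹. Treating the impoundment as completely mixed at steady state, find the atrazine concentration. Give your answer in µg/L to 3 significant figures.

Outflow Q = 0.0594 m³/s × 3.156e+07 s/yr = 1.875e+06 m³/yr.
Steady-state CSTR mass balance: W = Q·C + k·V·C, so C = W/(Q + kV).
Q + kV = 1.875e+06 + 9.7·8.17e+07 = 7.944e+08 m³/yr.
C = 1180/7.944e+08 = 1.485e-06 kg/m³ = 0.001485 mg/L = 1.485 µg/L.

1.49 µg/L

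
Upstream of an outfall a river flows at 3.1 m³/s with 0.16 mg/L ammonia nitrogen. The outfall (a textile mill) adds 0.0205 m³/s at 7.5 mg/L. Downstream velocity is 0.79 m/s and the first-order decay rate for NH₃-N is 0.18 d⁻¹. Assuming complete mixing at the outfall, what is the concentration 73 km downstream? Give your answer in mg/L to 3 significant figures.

After complete mixing, C₀ = (0.0205·7.5 + 3.1·0.16) / 3.121 = 0.2082 mg/L.
Travel time t = 7.3e+04 m / 0.79 m/s = 9.241e+04 s = 1.07 d.
C = 0.2082·exp(−0.18·1.07) = 0.2082·0.8249 = 0.1718 mg/L.

0.172 mg/L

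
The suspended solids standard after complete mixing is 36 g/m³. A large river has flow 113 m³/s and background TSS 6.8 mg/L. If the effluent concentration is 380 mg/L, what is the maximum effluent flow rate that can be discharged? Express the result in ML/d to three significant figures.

829 ML/d

Mass balance at complete mixing: C_std·(Q_w + Q_r) = Q_w·C_e + Q_r·C_b.
Rearranging, Q_w = Q_r·(C_std − C_b)/(C_e − C_std) = 113·(36 − 6.8) / (380 − 36) = 9.592 m³/s.
= 828.7 ML/d.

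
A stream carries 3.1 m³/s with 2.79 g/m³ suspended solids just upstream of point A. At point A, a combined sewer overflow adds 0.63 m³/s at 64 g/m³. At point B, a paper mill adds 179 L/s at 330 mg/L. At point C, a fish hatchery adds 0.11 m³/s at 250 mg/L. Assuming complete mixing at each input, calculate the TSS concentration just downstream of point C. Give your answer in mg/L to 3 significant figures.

33.7 mg/L

After input A: C = (3.1·2.79 + 0.63·64) / 3.73 = 13.13 mg/L.
179 L/s = 0.179 m³/s.
After input B: C = (3.73·13.13 + 0.179·330) / 3.909 = 27.64 mg/L.
After input C: C = (3.909·27.64 + 0.11·250) / 4.019 = 33.72 mg/L.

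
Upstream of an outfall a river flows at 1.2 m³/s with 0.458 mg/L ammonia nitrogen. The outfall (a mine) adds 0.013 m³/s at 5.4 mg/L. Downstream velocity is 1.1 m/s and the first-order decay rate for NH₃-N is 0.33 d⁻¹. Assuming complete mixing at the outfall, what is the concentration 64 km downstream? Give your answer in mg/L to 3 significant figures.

0.409 mg/L

After complete mixing, C₀ = (0.013·5.4 + 1.2·0.458) / 1.213 = 0.511 mg/L.
Travel time t = 6.4e+04 m / 1.1 m/s = 5.818e+04 s = 0.6734 d.
C = 0.511·exp(−0.33·0.6734) = 0.511·0.8007 = 0.4091 mg/L.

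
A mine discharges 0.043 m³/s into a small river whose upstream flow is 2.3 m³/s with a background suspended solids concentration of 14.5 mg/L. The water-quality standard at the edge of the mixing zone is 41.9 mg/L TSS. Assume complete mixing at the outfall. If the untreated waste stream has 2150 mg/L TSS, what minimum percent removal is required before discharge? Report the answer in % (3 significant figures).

29.9 %

Mass balance: 41.9·2.343 = 0.043·Cₑ + 2.3·14.5.
Cₑ = (98.17 − 33.35) / 0.043 = 1507 mg/L.
Required removal = 1 − 1507/2150 = 29.88 %.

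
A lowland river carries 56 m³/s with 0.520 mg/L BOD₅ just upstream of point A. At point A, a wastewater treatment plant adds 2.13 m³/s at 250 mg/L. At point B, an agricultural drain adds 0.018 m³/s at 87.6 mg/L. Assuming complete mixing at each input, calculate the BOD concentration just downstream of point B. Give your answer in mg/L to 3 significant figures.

9.69 mg/L

After input A: C = (56·0.52 + 2.13·250) / 58.13 = 9.661 mg/L.
After input B: C = (58.13·9.661 + 0.018·87.6) / 58.15 = 9.686 mg/L.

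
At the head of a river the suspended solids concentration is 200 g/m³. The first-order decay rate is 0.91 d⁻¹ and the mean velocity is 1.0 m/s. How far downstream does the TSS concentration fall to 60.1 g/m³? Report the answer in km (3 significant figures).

114 km

From C = C₀·e^(−kt), t = ln(C₀/C)/k = ln(200/60.1)/0.91 = 1.202/0.91 = 1.321 d.
Distance = v·t = 1.0 m/s × 1.142e+05 s = 1.142e+05 m = 114.2 km.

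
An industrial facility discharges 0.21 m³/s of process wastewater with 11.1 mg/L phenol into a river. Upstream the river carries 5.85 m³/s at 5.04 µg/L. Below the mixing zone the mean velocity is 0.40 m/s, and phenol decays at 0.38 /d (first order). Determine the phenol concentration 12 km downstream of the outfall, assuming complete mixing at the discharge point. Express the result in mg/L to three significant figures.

5.04 µg/L = 0.00504 mg/L.
After complete mixing, C₀ = (0.21·11.1 + 5.85·0.00504) / 6.06 = 0.3895 mg/L.
Travel time t = 1.2e+04 m / 0.40 m/s = 3e+04 s = 0.3472 d.
C = 0.3895·exp(−0.38·0.3472) = 0.3895·0.8764 = 0.3414 mg/L.

0.341 mg/L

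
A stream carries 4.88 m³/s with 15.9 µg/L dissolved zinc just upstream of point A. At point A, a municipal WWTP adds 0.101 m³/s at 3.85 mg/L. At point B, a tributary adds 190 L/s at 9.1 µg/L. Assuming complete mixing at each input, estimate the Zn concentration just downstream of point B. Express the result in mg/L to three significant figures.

15.9 µg/L = 0.0159 mg/L.
After input A: C = (4.88·0.0159 + 0.101·3.85) / 4.981 = 0.09364 mg/L.
190 L/s = 0.19 m³/s.
9.1 µg/L = 0.0091 mg/L.
After input B: C = (4.981·0.09364 + 0.19·0.0091) / 5.171 = 0.09054 mg/L.

0.0905 mg/L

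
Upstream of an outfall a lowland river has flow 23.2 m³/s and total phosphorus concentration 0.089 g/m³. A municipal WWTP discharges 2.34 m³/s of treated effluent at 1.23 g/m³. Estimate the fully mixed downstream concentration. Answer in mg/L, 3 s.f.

Flow-weighted mixing gives C = (2.34·1.23 + 23.2·0.089) / (2.34 + 23.2) = 4.943/25.54 = 0.1935 mg/L.

0.194 mg/L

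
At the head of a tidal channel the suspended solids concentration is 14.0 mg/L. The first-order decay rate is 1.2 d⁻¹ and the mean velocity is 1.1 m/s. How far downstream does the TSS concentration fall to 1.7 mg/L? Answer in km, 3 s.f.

167 km

From C = C₀·e^(−kt), t = ln(C₀/C)/k = ln(14.0/1.7)/1.2 = 2.108/1.2 = 1.757 d.
Distance = v·t = 1.1 m/s × 1.518e+05 s = 1.67e+05 m = 167 km.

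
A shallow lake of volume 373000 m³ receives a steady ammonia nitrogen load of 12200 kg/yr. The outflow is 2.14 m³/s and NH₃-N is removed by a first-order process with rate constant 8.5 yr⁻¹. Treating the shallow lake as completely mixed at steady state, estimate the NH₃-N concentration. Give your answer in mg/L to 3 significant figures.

0.173 mg/L

Outflow Q = 2.14 m³/s × 3.156e+07 s/yr = 6.753e+07 m³/yr.
Steady-state CSTR mass balance: W = Q·C + k·V·C, so C = W/(Q + kV).
Q + kV = 6.753e+07 + 8.5·373000 = 7.07e+07 m³/yr.
C = 12200/7.07e+07 = 0.0001726 kg/m³ = 0.1726 mg/L.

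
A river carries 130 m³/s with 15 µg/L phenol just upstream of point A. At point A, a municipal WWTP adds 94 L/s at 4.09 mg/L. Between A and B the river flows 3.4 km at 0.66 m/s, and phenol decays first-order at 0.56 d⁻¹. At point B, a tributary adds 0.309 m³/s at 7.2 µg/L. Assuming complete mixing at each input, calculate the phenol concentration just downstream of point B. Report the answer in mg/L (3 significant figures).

0.0173 mg/L

15 µg/L = 0.015 mg/L.
94 L/s = 0.094 m³/s.
After input A: C = (130·0.015 + 0.094·4.09) / 130.1 = 0.01794 mg/L.
Over the 3.4 km reach to input B (t = 5152 s = 0.05962 d), decay gives C = 0.01794·exp(−0.56·0.05962) = 0.01736 mg/L.
7.2 µg/L = 0.0072 mg/L.
After input B: C = (130.1·0.01736 + 0.309·0.0072) / 130.4 = 0.01733 mg/L.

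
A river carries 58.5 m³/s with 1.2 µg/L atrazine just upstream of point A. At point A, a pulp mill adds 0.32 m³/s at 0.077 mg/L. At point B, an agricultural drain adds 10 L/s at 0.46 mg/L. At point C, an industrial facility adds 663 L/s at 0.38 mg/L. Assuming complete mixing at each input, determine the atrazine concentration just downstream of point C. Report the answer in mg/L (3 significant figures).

1.2 µg/L = 0.0012 mg/L.
After input A: C = (58.5·0.0012 + 0.32·0.077) / 58.82 = 0.001612 mg/L.
10 L/s = 0.01 m³/s.
After input B: C = (58.82·0.001612 + 0.01·0.46) / 58.83 = 0.00169 mg/L.
663 L/s = 0.663 m³/s.
After input C: C = (58.83·0.00169 + 0.663·0.38) / 59.49 = 0.005906 mg/L.

0.00591 mg/L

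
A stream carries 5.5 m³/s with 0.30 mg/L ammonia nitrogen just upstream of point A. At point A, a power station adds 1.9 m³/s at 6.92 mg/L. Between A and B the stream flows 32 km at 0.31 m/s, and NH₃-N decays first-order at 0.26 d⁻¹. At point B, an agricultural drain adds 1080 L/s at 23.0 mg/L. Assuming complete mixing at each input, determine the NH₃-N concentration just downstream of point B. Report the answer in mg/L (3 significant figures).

After input A: C = (5.5·0.3 + 1.9·6.92) / 7.4 = 2 mg/L.
Over the 32 km reach to input B (t = 1.032e+05 s = 1.195 d), decay gives C = 2·exp(−0.26·1.195) = 1.466 mg/L.
1080 L/s = 1.08 m³/s.
After input B: C = (7.4·1.466 + 1.08·23) / 8.48 = 4.208 mg/L.

4.21 mg/L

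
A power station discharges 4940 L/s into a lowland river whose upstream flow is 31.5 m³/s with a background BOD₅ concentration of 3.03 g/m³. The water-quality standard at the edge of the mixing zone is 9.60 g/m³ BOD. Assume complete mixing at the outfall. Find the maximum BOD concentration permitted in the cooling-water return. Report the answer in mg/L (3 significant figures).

4940 L/s = 4.94 m³/s.
Mass balance: 9.6·36.44 = 4.94·Cₑ + 31.5·3.03.
Cₑ = (349.8 − 95.44) / 4.94 = 51.49 mg/L.

51.5 mg/L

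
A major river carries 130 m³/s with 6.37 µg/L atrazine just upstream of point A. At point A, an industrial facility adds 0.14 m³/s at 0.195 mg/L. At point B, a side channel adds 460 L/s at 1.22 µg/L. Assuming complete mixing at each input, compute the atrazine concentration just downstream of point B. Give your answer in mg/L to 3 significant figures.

6.37 µg/L = 0.00637 mg/L.
After input A: C = (130·0.00637 + 0.14·0.195) / 130.1 = 0.006573 mg/L.
460 L/s = 0.46 m³/s.
1.22 µg/L = 0.00122 mg/L.
After input B: C = (130.1·0.006573 + 0.46·0.00122) / 130.6 = 0.006554 mg/L.

0.00655 mg/L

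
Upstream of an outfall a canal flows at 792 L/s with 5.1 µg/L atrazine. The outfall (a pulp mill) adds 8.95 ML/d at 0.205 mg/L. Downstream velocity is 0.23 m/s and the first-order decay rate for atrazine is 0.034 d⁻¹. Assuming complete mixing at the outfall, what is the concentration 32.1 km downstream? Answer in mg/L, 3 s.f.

8.95 ML/d = 0.1036 m³/s.
792 L/s = 0.792 m³/s.
5.1 µg/L = 0.0051 mg/L.
After complete mixing, C₀ = (0.1036·0.205 + 0.792·0.0051) / 0.8956 = 0.02822 mg/L.
Travel time t = 3.21e+04 m / 0.23 m/s = 1.396e+05 s = 1.615 d.
C = 0.02822·exp(−0.034·1.615) = 0.02822·0.9466 = 0.02671 mg/L.

0.0267 mg/L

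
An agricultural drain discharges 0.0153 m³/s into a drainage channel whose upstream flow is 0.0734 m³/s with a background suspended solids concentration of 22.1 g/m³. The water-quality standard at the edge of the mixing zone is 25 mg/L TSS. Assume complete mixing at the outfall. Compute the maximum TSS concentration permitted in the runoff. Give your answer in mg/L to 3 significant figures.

Mass balance: 25·0.0887 = 0.0153·Cₑ + 0.0734·22.1.
Cₑ = (2.218 − 1.622) / 0.0153 = 38.91 mg/L.

38.9 mg/L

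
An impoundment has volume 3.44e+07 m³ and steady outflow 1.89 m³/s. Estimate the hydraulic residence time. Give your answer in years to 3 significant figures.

Q = 1.89 m³/s × 3.156e+07 s/yr = 5.964e+07 m³/yr.
Hydraulic residence time τ = V/Q = 3.44e+07/5.964e+07 = 0.5768 yr.

0.577 yr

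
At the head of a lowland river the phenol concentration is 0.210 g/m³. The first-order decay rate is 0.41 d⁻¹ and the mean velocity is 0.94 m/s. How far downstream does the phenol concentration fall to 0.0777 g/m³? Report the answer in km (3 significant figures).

197 km

From C = C₀·e^(−kt), t = ln(C₀/C)/k = ln(0.210/0.0777)/0.41 = 0.9943/0.41 = 2.425 d.
Distance = v·t = 0.94 m/s × 2.095e+05 s = 1.969e+05 m = 196.9 km.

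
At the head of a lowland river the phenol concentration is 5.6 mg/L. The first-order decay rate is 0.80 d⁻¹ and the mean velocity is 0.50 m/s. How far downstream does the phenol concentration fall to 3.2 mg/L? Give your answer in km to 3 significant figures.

30.2 km

From C = C₀·e^(−kt), t = ln(C₀/C)/k = ln(5.6/3.2)/0.80 = 0.5596/0.80 = 0.6995 d.
Distance = v·t = 0.50 m/s × 6.044e+04 s = 3.022e+04 m = 30.22 km.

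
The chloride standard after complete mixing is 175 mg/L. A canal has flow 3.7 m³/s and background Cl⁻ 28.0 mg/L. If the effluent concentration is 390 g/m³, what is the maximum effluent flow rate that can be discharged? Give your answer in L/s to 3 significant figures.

2530 L/s

Mass balance at complete mixing: C_std·(Q_w + Q_r) = Q_w·C_e + Q_r·C_b.
Rearranging, Q_w = Q_r·(C_std − C_b)/(C_e − C_std) = 3.7·(175 − 28) / (390 − 175) = 2.53 m³/s.
= 2530 L/s.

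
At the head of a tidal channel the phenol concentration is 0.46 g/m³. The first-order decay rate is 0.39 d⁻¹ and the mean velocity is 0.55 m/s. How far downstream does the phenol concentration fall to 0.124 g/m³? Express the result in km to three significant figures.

From C = C₀·e^(−kt), t = ln(C₀/C)/k = ln(0.46/0.124)/0.39 = 1.311/0.39 = 3.361 d.
Distance = v·t = 0.55 m/s × 2.904e+05 s = 1.597e+05 m = 159.7 km.

160 km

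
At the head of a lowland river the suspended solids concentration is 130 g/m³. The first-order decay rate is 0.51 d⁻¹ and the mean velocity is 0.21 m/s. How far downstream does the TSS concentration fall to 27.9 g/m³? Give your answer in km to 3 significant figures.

From C = C₀·e^(−kt), t = ln(C₀/C)/k = ln(130/27.9)/0.51 = 1.539/0.51 = 3.017 d.
Distance = v·t = 0.21 m/s × 2.607e+05 s = 5.475e+04 m = 54.75 km.

54.7 km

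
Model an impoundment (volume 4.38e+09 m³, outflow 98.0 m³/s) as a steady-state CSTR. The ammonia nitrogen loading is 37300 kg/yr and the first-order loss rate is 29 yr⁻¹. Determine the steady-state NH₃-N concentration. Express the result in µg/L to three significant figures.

0.287 µg/L

Outflow Q = 98.0 m³/s × 3.156e+07 s/yr = 3.093e+09 m³/yr.
Steady-state CSTR mass balance: W = Q·C + k·V·C, so C = W/(Q + kV).
Q + kV = 3.093e+09 + 29·4.38e+09 = 1.301e+11 m³/yr.
C = 37300/1.301e+11 = 2.867e-07 kg/m³ = 0.0002867 mg/L = 0.2867 µg/L.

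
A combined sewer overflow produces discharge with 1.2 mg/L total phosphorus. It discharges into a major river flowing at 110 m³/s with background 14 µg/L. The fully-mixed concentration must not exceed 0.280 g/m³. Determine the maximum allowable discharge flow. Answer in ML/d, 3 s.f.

2750 ML/d

14 µg/L = 0.014 mg/L.
Mass balance at complete mixing: C_std·(Q_w + Q_r) = Q_w·C_e + Q_r·C_b.
Rearranging, Q_w = Q_r·(C_std − C_b)/(C_e − C_std) = 110·(0.28 − 0.014) / (1.2 − 0.28) = 31.8 m³/s.
= 2748 ML/d.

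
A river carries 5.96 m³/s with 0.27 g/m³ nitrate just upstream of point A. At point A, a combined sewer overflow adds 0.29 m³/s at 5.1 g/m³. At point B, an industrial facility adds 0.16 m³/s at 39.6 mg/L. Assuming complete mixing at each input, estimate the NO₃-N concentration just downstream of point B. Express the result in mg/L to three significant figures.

After input A: C = (5.96·0.27 + 0.29·5.1) / 6.25 = 0.4941 mg/L.
After input B: C = (6.25·0.4941 + 0.16·39.6) / 6.41 = 1.47 mg/L.

1.47 mg/L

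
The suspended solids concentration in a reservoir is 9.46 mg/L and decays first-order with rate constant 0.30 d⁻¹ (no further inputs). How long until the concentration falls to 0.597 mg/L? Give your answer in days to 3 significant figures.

t = ln(C₀/C)/k = ln(9.46/0.597)/0.30 = 2.763/0.30 = 9.21 d.

9.21 d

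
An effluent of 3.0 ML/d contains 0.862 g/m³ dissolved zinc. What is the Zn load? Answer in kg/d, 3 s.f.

3.0 ML/d = 0.03472 m³/s.
Mass flux = Q·C = 0.03472 m³/s × 0.862 g/m³ = 0.02993 g/s.
= 0.02993 g/s × 86.4 = 2.586 kg/d.

2.59 kg/d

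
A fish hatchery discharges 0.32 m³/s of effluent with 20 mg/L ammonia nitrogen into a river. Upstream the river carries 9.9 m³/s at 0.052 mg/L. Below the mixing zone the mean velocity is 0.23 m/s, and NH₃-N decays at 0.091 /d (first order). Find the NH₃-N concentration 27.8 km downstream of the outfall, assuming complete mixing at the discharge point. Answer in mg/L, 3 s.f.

After complete mixing, C₀ = (0.32·20 + 9.9·0.052) / 10.22 = 0.6766 mg/L.
Travel time t = 2.78e+04 m / 0.23 m/s = 1.209e+05 s = 1.399 d.
C = 0.6766·exp(−0.091·1.399) = 0.6766·0.8805 = 0.5957 mg/L.

0.596 mg/L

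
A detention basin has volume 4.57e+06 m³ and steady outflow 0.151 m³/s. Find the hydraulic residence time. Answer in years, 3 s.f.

0.959 yr

Q = 0.151 m³/s × 3.156e+07 s/yr = 4.765e+06 m³/yr.
Hydraulic residence time τ = V/Q = 4.57e+06/4.765e+06 = 0.959 yr.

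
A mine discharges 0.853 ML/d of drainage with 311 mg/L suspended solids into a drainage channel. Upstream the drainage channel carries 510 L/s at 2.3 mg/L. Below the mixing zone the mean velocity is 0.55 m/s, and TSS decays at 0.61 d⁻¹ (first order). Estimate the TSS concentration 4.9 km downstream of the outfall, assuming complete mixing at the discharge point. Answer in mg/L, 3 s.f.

7.66 mg/L

0.853 ML/d = 0.009873 m³/s.
510 L/s = 0.51 m³/s.
After complete mixing, C₀ = (0.009873·311 + 0.51·2.3) / 0.5199 = 8.162 mg/L.
Travel time t = 4900 m / 0.55 m/s = 8909 s = 0.1031 d.
C = 8.162·exp(−0.61·0.1031) = 8.162·0.939 = 7.665 mg/L.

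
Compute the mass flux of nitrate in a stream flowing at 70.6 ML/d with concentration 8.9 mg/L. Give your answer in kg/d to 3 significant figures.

628 kg/d

70.6 ML/d = 0.8171 m³/s.
Mass flux = Q·C = 0.8171 m³/s × 8.9 g/m³ = 7.272 g/s.
= 7.272 g/s × 86.4 = 628.3 kg/d.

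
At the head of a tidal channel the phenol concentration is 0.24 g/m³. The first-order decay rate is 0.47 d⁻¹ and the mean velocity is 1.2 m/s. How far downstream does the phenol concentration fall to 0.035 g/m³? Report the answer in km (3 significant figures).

425 km

From C = C₀·e^(−kt), t = ln(C₀/C)/k = ln(0.24/0.035)/0.47 = 1.925/0.47 = 4.096 d.
Distance = v·t = 1.2 m/s × 3.539e+05 s = 4.247e+05 m = 424.7 km.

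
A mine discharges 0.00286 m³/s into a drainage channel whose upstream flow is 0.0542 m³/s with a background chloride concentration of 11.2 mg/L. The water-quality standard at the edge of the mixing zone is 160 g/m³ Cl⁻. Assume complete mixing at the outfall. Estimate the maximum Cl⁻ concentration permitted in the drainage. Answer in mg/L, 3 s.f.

2980 mg/L

Mass balance: 160·0.05706 = 0.00286·Cₑ + 0.0542·11.2.
Cₑ = (9.13 − 0.607) / 0.00286 = 2980 mg/L.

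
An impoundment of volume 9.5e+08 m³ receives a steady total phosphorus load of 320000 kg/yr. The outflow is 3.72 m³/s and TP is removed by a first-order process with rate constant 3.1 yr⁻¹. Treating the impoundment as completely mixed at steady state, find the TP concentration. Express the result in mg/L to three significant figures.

0.104 mg/L

Outflow Q = 3.72 m³/s × 3.156e+07 s/yr = 1.174e+08 m³/yr.
Steady-state CSTR mass balance: W = Q·C + k·V·C, so C = W/(Q + kV).
Q + kV = 1.174e+08 + 3.1·9.5e+08 = 3.062e+09 m³/yr.
C = 320000/3.062e+09 = 0.0001045 kg/m³ = 0.1045 mg/L.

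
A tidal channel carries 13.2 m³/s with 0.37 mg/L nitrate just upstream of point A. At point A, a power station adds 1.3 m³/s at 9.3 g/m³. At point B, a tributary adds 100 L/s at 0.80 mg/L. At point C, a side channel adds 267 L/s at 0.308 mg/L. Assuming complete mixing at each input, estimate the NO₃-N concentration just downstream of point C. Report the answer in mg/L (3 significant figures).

After input A: C = (13.2·0.37 + 1.3·9.3) / 14.5 = 1.171 mg/L.
100 L/s = 0.1 m³/s.
After input B: C = (14.5·1.171 + 0.1·0.8) / 14.6 = 1.168 mg/L.
267 L/s = 0.267 m³/s.
After input C: C = (14.6·1.168 + 0.267·0.308) / 14.87 = 1.153 mg/L.

1.15 mg/L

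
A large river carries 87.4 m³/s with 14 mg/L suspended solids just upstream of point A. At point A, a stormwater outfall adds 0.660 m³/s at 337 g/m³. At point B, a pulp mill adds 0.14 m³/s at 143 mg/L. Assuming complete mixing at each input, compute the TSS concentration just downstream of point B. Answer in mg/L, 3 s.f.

After input A: C = (87.4·14 + 0.66·337) / 88.06 = 16.42 mg/L.
After input B: C = (88.06·16.42 + 0.14·143) / 88.2 = 16.62 mg/L.

16.6 mg/L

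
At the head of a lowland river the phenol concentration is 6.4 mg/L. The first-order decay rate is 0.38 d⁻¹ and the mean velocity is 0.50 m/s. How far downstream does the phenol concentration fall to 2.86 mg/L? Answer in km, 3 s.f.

91.6 km

From C = C₀·e^(−kt), t = ln(C₀/C)/k = ln(6.4/2.86)/0.38 = 0.8055/0.38 = 2.12 d.
Distance = v·t = 0.50 m/s × 1.831e+05 s = 9.157e+04 m = 91.57 km.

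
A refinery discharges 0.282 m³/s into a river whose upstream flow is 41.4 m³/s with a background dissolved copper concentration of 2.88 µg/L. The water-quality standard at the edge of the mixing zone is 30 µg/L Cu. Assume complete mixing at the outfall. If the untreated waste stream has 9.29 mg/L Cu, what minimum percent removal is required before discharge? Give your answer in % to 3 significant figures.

2.88 µg/L = 0.00288 mg/L.
30 µg/L = 0.03 mg/L.
Mass balance: 0.03·41.68 = 0.282·Cₑ + 41.4·0.00288.
Cₑ = (1.25 − 0.1192) / 0.282 = 4.011 mg/L.
Required removal = 1 − 4.011/9.29 = 56.82 %.

56.8 %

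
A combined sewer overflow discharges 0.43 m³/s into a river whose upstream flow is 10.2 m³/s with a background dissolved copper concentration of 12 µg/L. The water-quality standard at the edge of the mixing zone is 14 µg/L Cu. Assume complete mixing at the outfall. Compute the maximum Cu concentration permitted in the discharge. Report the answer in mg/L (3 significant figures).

12 µg/L = 0.012 mg/L.
14 µg/L = 0.014 mg/L.
Mass balance: 0.014·10.63 = 0.43·Cₑ + 10.2·0.012.
Cₑ = (0.1488 − 0.1224) / 0.43 = 0.06144 mg/L.

0.0614 mg/L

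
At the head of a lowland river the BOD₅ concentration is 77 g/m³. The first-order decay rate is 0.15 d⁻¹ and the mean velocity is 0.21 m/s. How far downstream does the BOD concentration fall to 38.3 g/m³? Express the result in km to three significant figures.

84.5 km

From C = C₀·e^(−kt), t = ln(C₀/C)/k = ln(77/38.3)/0.15 = 0.6984/0.15 = 4.656 d.
Distance = v·t = 0.21 m/s × 4.023e+05 s = 8.447e+04 m = 84.47 km.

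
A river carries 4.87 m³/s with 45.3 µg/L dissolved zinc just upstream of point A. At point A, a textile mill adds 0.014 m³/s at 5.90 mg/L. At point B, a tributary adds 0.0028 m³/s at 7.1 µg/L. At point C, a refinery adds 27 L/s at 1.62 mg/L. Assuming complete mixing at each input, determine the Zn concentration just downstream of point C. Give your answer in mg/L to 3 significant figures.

0.0706 mg/L

45.3 µg/L = 0.0453 mg/L.
After input A: C = (4.87·0.0453 + 0.014·5.9) / 4.884 = 0.06208 mg/L.
7.1 µg/L = 0.0071 mg/L.
After input B: C = (4.884·0.06208 + 0.0028·0.0071) / 4.887 = 0.06205 mg/L.
27 L/s = 0.027 m³/s.
After input C: C = (4.887·0.06205 + 0.027·1.62) / 4.914 = 0.07061 mg/L.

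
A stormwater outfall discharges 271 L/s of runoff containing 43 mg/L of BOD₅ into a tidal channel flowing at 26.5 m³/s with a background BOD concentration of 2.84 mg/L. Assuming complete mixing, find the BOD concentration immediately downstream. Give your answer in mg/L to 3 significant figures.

3.25 mg/L

271 L/s = 0.271 m³/s.
Flow-weighted mixing gives C = (0.271·43 + 26.5·2.84) / (0.271 + 26.5) = 86.91/26.77 = 3.247 mg/L.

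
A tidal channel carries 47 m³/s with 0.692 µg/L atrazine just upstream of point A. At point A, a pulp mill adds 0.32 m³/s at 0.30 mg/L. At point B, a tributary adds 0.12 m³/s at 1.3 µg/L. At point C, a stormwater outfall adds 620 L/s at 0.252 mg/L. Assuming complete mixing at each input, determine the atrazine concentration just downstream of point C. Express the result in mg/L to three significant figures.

0.00593 mg/L

0.692 µg/L = 0.000692 mg/L.
After input A: C = (47·0.000692 + 0.32·0.3) / 47.32 = 0.002716 mg/L.
1.3 µg/L = 0.0013 mg/L.
After input B: C = (47.32·0.002716 + 0.12·0.0013) / 47.44 = 0.002712 mg/L.
620 L/s = 0.62 m³/s.
After input C: C = (47.44·0.002712 + 0.62·0.252) / 48.06 = 0.005928 mg/L.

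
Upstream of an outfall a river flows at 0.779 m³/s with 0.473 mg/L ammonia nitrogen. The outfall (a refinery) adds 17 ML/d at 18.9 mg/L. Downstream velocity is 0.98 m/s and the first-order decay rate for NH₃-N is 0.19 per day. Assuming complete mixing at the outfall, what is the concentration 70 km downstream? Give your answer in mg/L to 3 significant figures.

17 ML/d = 0.1968 m³/s.
After complete mixing, C₀ = (0.1968·18.9 + 0.779·0.473) / 0.9758 = 4.189 mg/L.
Travel time t = 7e+04 m / 0.98 m/s = 7.143e+04 s = 0.8267 d.
C = 4.189·exp(−0.19·0.8267) = 4.189·0.8546 = 3.58 mg/L.

3.58 mg/L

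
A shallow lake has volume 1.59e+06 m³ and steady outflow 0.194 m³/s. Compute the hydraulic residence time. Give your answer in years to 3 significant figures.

0.260 yr

Q = 0.194 m³/s × 3.156e+07 s/yr = 6.122e+06 m³/yr.
Hydraulic residence time τ = V/Q = 1.59e+06/6.122e+06 = 0.2597 yr.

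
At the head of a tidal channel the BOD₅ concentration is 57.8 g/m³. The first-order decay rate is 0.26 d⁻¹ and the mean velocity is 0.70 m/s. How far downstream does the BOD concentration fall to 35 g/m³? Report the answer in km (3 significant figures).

From C = C₀·e^(−kt), t = ln(C₀/C)/k = ln(57.8/35)/0.26 = 0.5016/0.26 = 1.929 d.
Distance = v·t = 0.70 m/s × 1.667e+05 s = 1.167e+05 m = 116.7 km.

117 km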